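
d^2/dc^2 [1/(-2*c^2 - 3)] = 12*(1 - 2*c^2)/(2*c^2 + 3)^3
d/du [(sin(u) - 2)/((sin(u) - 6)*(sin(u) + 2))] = (4*sin(u) + cos(u)^2 - 21)*cos(u)/((sin(u) - 6)^2*(sin(u) + 2)^2)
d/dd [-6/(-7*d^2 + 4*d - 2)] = 12*(2 - 7*d)/(7*d^2 - 4*d + 2)^2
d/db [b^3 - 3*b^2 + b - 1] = 3*b^2 - 6*b + 1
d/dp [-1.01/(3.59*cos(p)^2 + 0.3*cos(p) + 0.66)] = -(7.2518*cos(p) + 0.303)*sin(p)/(3.59*cos(p)^2 + 0.3*cos(p) + 0.66)^2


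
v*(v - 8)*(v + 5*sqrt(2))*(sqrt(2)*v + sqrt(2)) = sqrt(2)*v^4 - 7*sqrt(2)*v^3 + 10*v^3 - 70*v^2 - 8*sqrt(2)*v^2 - 80*v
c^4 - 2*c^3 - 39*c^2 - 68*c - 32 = (c - 8)*(c + 1)^2*(c + 4)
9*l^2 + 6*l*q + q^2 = (3*l + q)^2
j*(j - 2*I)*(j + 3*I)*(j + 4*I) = j^4 + 5*I*j^3 + 2*j^2 + 24*I*j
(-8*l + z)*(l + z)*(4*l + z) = -32*l^3 - 36*l^2*z - 3*l*z^2 + z^3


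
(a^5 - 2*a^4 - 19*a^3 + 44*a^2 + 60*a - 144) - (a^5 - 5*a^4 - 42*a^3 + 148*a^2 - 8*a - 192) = 3*a^4 + 23*a^3 - 104*a^2 + 68*a + 48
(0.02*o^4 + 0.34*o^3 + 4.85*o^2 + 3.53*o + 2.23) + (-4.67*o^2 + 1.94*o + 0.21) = 0.02*o^4 + 0.34*o^3 + 0.18*o^2 + 5.47*o + 2.44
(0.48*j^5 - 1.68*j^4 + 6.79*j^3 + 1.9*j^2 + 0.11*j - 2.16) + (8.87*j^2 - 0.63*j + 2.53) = 0.48*j^5 - 1.68*j^4 + 6.79*j^3 + 10.77*j^2 - 0.52*j + 0.37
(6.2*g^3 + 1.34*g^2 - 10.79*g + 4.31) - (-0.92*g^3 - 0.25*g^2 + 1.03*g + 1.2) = 7.12*g^3 + 1.59*g^2 - 11.82*g + 3.11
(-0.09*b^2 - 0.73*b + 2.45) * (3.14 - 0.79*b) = 0.0711*b^3 + 0.2941*b^2 - 4.2277*b + 7.693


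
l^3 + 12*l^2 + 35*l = l*(l + 5)*(l + 7)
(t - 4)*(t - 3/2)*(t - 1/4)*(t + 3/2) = t^4 - 17*t^3/4 - 5*t^2/4 + 153*t/16 - 9/4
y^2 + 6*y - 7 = (y - 1)*(y + 7)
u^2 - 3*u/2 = u*(u - 3/2)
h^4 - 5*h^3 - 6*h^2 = h^2*(h - 6)*(h + 1)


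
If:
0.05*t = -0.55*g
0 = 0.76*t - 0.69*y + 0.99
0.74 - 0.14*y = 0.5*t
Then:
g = -0.07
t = 0.82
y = 2.34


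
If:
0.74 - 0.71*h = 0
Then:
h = 1.04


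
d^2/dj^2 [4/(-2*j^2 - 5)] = 16*(5 - 6*j^2)/(2*j^2 + 5)^3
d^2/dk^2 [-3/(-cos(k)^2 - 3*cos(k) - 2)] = 3*(-4*sin(k)^4 + 3*sin(k)^2 + 69*cos(k)/4 - 9*cos(3*k)/4 + 15)/((cos(k) + 1)^3*(cos(k) + 2)^3)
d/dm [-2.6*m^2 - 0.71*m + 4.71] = -5.2*m - 0.71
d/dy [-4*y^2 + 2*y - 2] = 2 - 8*y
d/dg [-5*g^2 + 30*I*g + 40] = -10*g + 30*I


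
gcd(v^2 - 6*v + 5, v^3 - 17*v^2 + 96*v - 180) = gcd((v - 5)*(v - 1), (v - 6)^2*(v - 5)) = v - 5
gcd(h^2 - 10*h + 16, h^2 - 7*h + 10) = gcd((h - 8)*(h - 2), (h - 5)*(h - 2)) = h - 2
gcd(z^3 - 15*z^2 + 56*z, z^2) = z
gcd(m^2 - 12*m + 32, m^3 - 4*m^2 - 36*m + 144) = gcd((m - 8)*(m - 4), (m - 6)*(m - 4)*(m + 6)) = m - 4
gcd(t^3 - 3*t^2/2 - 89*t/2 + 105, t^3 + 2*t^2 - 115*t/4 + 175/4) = t^2 + 9*t/2 - 35/2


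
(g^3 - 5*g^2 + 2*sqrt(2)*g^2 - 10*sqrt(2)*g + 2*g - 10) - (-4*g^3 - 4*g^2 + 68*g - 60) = 5*g^3 - g^2 + 2*sqrt(2)*g^2 - 66*g - 10*sqrt(2)*g + 50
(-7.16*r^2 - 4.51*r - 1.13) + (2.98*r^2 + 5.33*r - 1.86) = -4.18*r^2 + 0.82*r - 2.99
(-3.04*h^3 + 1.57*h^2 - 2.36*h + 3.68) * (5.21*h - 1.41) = -15.8384*h^4 + 12.4661*h^3 - 14.5093*h^2 + 22.5004*h - 5.1888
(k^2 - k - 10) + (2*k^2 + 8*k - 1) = 3*k^2 + 7*k - 11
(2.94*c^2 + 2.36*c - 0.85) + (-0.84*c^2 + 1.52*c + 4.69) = 2.1*c^2 + 3.88*c + 3.84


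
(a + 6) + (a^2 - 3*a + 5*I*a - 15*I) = a^2 - 2*a + 5*I*a + 6 - 15*I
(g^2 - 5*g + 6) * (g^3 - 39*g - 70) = g^5 - 5*g^4 - 33*g^3 + 125*g^2 + 116*g - 420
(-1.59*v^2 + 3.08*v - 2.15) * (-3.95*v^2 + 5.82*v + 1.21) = 6.2805*v^4 - 21.4198*v^3 + 24.4942*v^2 - 8.7862*v - 2.6015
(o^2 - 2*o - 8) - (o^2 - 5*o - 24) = 3*o + 16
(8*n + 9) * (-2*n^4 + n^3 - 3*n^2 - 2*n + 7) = -16*n^5 - 10*n^4 - 15*n^3 - 43*n^2 + 38*n + 63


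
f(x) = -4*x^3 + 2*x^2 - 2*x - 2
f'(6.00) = -410.00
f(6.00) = -806.00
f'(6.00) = -410.00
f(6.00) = -806.00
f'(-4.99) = -320.76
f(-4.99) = 554.79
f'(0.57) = -3.62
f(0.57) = -3.23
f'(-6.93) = -606.02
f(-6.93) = 1439.16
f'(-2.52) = -88.28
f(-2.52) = 79.75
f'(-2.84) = -110.15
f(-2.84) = 111.44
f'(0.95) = -9.03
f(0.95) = -5.52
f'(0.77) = -6.03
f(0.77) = -4.18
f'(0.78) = -6.18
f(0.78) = -4.24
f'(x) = -12*x^2 + 4*x - 2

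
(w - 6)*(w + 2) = w^2 - 4*w - 12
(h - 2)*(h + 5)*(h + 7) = h^3 + 10*h^2 + 11*h - 70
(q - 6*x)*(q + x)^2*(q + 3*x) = q^4 - q^3*x - 23*q^2*x^2 - 39*q*x^3 - 18*x^4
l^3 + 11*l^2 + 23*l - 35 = (l - 1)*(l + 5)*(l + 7)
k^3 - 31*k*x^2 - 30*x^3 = (k - 6*x)*(k + x)*(k + 5*x)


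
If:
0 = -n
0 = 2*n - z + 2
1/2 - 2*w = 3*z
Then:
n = 0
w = -11/4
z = 2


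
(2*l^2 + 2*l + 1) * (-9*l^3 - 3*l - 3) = -18*l^5 - 18*l^4 - 15*l^3 - 12*l^2 - 9*l - 3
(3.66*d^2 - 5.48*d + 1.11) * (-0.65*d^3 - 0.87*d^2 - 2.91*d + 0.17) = -2.379*d^5 + 0.3778*d^4 - 6.6045*d^3 + 15.6033*d^2 - 4.1617*d + 0.1887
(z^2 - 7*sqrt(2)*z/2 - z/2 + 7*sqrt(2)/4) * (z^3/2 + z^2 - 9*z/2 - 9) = z^5/2 - 7*sqrt(2)*z^4/4 + 3*z^4/4 - 5*z^3 - 21*sqrt(2)*z^3/8 - 27*z^2/4 + 35*sqrt(2)*z^2/2 + 9*z/2 + 189*sqrt(2)*z/8 - 63*sqrt(2)/4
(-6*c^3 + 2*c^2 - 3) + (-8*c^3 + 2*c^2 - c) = -14*c^3 + 4*c^2 - c - 3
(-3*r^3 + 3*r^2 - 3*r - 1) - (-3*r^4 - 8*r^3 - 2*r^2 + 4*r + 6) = 3*r^4 + 5*r^3 + 5*r^2 - 7*r - 7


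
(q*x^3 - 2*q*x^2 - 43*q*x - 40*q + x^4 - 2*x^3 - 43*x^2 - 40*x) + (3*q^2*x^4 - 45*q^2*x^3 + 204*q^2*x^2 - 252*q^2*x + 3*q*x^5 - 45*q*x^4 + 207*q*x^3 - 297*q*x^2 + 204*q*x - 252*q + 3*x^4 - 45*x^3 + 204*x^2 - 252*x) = 3*q^2*x^4 - 45*q^2*x^3 + 204*q^2*x^2 - 252*q^2*x + 3*q*x^5 - 45*q*x^4 + 208*q*x^3 - 299*q*x^2 + 161*q*x - 292*q + 4*x^4 - 47*x^3 + 161*x^2 - 292*x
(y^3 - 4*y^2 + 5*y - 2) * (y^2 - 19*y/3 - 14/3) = y^5 - 31*y^4/3 + 77*y^3/3 - 15*y^2 - 32*y/3 + 28/3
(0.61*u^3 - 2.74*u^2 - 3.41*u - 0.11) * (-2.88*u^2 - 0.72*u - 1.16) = -1.7568*u^5 + 7.452*u^4 + 11.086*u^3 + 5.9504*u^2 + 4.0348*u + 0.1276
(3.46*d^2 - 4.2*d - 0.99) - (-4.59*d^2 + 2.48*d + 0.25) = 8.05*d^2 - 6.68*d - 1.24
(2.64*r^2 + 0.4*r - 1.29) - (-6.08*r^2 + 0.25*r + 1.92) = 8.72*r^2 + 0.15*r - 3.21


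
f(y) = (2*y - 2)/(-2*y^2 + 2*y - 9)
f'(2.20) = -0.06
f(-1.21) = 0.31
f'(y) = (2*y - 2)*(4*y - 2)/(-2*y^2 + 2*y - 9)^2 + 2/(-2*y^2 + 2*y - 9) = 2*(2*y^2 - 4*y - 7)/(4*y^4 - 8*y^3 + 40*y^2 - 36*y + 81)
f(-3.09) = 0.24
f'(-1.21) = 0.01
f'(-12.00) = 0.01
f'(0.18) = -0.20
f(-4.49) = 0.19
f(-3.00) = 0.24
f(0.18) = 0.19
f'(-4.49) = 0.03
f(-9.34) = 0.10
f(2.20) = -0.17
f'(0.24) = -0.21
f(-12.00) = 0.08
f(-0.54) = 0.29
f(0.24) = 0.18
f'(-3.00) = 0.04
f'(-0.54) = -0.07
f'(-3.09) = 0.04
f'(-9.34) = 0.01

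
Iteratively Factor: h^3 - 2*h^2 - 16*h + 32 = (h - 2)*(h^2 - 16) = (h - 2)*(h + 4)*(h - 4)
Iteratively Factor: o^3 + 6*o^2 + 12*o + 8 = (o + 2)*(o^2 + 4*o + 4) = (o + 2)^2*(o + 2)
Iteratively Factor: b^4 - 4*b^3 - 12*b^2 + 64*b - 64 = (b - 2)*(b^3 - 2*b^2 - 16*b + 32) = (b - 2)*(b + 4)*(b^2 - 6*b + 8) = (b - 2)^2*(b + 4)*(b - 4)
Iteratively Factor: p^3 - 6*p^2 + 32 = (p + 2)*(p^2 - 8*p + 16) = (p - 4)*(p + 2)*(p - 4)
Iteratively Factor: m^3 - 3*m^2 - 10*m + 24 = (m - 2)*(m^2 - m - 12) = (m - 4)*(m - 2)*(m + 3)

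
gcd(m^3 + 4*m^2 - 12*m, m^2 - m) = m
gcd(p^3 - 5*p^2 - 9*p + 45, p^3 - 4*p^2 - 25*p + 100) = p - 5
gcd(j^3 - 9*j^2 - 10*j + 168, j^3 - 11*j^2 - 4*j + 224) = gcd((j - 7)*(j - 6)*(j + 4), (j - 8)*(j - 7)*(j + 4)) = j^2 - 3*j - 28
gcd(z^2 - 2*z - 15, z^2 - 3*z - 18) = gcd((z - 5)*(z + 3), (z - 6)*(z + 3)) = z + 3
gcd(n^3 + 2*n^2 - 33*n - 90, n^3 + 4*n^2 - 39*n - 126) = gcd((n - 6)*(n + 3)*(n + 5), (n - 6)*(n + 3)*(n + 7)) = n^2 - 3*n - 18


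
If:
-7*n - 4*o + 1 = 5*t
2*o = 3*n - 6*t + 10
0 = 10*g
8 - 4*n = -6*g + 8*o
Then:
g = 0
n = -29/25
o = 79/50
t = 14/25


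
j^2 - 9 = (j - 3)*(j + 3)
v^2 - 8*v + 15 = (v - 5)*(v - 3)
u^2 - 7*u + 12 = (u - 4)*(u - 3)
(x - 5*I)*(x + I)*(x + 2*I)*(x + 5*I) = x^4 + 3*I*x^3 + 23*x^2 + 75*I*x - 50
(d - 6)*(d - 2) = d^2 - 8*d + 12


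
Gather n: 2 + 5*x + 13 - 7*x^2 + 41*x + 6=-7*x^2 + 46*x + 21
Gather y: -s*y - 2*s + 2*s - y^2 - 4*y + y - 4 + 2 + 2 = -y^2 + y*(-s - 3)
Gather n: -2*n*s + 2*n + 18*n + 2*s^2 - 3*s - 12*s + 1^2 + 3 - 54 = n*(20 - 2*s) + 2*s^2 - 15*s - 50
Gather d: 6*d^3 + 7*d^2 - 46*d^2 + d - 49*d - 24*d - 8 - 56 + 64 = 6*d^3 - 39*d^2 - 72*d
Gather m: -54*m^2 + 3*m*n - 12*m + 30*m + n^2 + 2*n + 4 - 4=-54*m^2 + m*(3*n + 18) + n^2 + 2*n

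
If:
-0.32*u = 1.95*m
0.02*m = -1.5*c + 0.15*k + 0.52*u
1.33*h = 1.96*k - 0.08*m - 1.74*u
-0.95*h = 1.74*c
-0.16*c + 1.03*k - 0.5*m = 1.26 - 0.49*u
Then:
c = 0.53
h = -0.98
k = 0.55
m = -0.22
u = 1.37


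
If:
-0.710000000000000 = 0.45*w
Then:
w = -1.58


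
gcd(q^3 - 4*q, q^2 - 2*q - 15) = 1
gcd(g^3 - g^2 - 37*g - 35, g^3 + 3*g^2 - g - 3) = g + 1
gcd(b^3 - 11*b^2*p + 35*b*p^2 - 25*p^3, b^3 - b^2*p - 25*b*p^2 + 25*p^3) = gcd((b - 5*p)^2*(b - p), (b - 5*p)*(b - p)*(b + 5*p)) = b^2 - 6*b*p + 5*p^2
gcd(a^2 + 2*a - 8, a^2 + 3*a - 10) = a - 2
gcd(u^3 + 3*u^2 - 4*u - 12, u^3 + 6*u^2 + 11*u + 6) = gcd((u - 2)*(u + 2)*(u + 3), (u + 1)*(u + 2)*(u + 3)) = u^2 + 5*u + 6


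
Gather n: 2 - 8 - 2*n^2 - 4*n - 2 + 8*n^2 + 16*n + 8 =6*n^2 + 12*n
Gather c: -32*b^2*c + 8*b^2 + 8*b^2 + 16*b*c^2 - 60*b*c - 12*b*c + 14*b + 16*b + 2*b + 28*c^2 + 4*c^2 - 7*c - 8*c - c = 16*b^2 + 32*b + c^2*(16*b + 32) + c*(-32*b^2 - 72*b - 16)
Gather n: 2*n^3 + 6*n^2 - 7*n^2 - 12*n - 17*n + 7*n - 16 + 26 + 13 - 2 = 2*n^3 - n^2 - 22*n + 21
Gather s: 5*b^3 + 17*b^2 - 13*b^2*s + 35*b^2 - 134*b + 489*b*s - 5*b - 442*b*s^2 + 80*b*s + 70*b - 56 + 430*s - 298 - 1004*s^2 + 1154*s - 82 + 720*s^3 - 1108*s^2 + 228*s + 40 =5*b^3 + 52*b^2 - 69*b + 720*s^3 + s^2*(-442*b - 2112) + s*(-13*b^2 + 569*b + 1812) - 396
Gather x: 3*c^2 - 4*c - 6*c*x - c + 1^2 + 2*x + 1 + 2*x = 3*c^2 - 5*c + x*(4 - 6*c) + 2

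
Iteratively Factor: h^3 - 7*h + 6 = (h - 2)*(h^2 + 2*h - 3) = (h - 2)*(h - 1)*(h + 3)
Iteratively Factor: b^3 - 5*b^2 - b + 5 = (b - 1)*(b^2 - 4*b - 5) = (b - 5)*(b - 1)*(b + 1)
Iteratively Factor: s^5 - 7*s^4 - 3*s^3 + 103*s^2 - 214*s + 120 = (s - 1)*(s^4 - 6*s^3 - 9*s^2 + 94*s - 120) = (s - 5)*(s - 1)*(s^3 - s^2 - 14*s + 24) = (s - 5)*(s - 1)*(s + 4)*(s^2 - 5*s + 6) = (s - 5)*(s - 3)*(s - 1)*(s + 4)*(s - 2)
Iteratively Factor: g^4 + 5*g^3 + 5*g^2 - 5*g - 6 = (g + 2)*(g^3 + 3*g^2 - g - 3) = (g + 2)*(g + 3)*(g^2 - 1) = (g + 1)*(g + 2)*(g + 3)*(g - 1)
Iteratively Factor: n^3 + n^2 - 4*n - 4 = (n + 2)*(n^2 - n - 2) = (n - 2)*(n + 2)*(n + 1)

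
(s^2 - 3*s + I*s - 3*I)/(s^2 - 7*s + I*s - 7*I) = (s - 3)/(s - 7)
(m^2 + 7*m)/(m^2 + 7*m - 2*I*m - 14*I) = m/(m - 2*I)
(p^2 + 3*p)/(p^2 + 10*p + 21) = p/(p + 7)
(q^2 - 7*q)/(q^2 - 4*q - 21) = q/(q + 3)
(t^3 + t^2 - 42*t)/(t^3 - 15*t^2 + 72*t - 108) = t*(t + 7)/(t^2 - 9*t + 18)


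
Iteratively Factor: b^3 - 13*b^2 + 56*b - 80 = (b - 4)*(b^2 - 9*b + 20) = (b - 4)^2*(b - 5)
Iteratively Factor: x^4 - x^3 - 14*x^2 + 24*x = (x - 2)*(x^3 + x^2 - 12*x) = (x - 3)*(x - 2)*(x^2 + 4*x) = x*(x - 3)*(x - 2)*(x + 4)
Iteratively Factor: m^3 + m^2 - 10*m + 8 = (m - 2)*(m^2 + 3*m - 4) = (m - 2)*(m - 1)*(m + 4)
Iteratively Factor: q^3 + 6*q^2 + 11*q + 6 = (q + 3)*(q^2 + 3*q + 2) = (q + 2)*(q + 3)*(q + 1)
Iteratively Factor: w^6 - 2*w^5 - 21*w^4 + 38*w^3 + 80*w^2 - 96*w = (w - 1)*(w^5 - w^4 - 22*w^3 + 16*w^2 + 96*w) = (w - 1)*(w + 4)*(w^4 - 5*w^3 - 2*w^2 + 24*w) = w*(w - 1)*(w + 4)*(w^3 - 5*w^2 - 2*w + 24) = w*(w - 3)*(w - 1)*(w + 4)*(w^2 - 2*w - 8) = w*(w - 3)*(w - 1)*(w + 2)*(w + 4)*(w - 4)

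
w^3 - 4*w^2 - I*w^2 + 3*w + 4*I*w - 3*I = (w - 3)*(w - 1)*(w - I)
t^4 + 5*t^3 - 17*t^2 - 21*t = t*(t - 3)*(t + 1)*(t + 7)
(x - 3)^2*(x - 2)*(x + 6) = x^4 - 2*x^3 - 27*x^2 + 108*x - 108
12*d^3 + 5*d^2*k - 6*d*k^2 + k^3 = (-4*d + k)*(-3*d + k)*(d + k)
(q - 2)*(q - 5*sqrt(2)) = q^2 - 5*sqrt(2)*q - 2*q + 10*sqrt(2)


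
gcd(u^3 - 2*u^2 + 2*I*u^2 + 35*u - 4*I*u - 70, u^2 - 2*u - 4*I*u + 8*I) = u - 2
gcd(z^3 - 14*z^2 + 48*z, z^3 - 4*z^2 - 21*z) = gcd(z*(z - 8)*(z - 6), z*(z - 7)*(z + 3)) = z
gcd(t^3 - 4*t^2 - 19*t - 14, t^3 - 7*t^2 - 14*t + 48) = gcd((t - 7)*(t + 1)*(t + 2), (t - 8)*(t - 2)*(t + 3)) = 1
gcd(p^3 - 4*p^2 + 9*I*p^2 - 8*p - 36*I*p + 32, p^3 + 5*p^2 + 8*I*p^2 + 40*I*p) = p + 8*I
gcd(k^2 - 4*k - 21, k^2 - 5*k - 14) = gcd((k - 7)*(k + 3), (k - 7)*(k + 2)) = k - 7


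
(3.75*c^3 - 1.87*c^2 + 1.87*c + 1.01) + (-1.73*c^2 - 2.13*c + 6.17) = 3.75*c^3 - 3.6*c^2 - 0.26*c + 7.18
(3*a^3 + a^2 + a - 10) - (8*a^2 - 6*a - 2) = 3*a^3 - 7*a^2 + 7*a - 8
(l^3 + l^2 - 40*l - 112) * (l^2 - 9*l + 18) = l^5 - 8*l^4 - 31*l^3 + 266*l^2 + 288*l - 2016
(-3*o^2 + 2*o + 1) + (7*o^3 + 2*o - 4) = 7*o^3 - 3*o^2 + 4*o - 3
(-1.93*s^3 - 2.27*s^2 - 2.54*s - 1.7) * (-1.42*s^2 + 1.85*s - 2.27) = 2.7406*s^5 - 0.3471*s^4 + 3.7884*s^3 + 2.8679*s^2 + 2.6208*s + 3.859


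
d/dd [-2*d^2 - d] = -4*d - 1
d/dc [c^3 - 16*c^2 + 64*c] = 3*c^2 - 32*c + 64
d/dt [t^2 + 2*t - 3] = 2*t + 2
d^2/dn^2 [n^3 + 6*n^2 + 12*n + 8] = 6*n + 12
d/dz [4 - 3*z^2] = -6*z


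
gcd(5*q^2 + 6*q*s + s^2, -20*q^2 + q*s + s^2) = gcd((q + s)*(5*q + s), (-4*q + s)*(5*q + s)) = 5*q + s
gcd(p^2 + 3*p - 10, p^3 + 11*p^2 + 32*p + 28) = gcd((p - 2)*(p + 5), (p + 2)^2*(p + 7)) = 1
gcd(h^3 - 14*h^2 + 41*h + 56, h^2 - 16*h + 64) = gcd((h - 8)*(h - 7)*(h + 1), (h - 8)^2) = h - 8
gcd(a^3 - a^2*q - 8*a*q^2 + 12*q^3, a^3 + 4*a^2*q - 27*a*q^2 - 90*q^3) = a + 3*q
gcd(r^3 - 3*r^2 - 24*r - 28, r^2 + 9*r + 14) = r + 2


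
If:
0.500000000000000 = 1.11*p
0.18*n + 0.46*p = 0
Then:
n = -1.15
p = 0.45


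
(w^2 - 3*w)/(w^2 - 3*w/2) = 2*(w - 3)/(2*w - 3)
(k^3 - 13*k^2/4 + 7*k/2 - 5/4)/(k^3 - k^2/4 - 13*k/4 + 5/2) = (k - 1)/(k + 2)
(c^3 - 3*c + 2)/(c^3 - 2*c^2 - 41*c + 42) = (c^2 + c - 2)/(c^2 - c - 42)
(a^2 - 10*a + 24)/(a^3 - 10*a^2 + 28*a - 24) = (a - 4)/(a^2 - 4*a + 4)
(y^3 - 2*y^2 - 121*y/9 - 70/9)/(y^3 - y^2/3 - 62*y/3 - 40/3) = (y + 7/3)/(y + 4)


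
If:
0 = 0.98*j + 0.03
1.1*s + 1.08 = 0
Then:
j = -0.03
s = -0.98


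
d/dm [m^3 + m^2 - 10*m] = 3*m^2 + 2*m - 10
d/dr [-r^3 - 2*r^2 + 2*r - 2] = -3*r^2 - 4*r + 2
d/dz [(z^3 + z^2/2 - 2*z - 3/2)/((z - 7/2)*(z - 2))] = (4*z^4 - 44*z^3 + 81*z^2 + 40*z - 89)/(4*z^4 - 44*z^3 + 177*z^2 - 308*z + 196)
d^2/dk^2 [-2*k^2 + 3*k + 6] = -4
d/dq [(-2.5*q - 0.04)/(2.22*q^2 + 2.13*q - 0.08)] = (5.55*q^2 + 0.1776*q + 0.2852)/(4.9284*q^4 + 9.4572*q^3 + 4.1817*q^2 - 0.3408*q + 0.0064)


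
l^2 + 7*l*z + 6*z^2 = (l + z)*(l + 6*z)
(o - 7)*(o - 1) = o^2 - 8*o + 7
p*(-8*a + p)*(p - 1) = -8*a*p^2 + 8*a*p + p^3 - p^2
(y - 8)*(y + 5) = y^2 - 3*y - 40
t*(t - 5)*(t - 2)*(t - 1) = t^4 - 8*t^3 + 17*t^2 - 10*t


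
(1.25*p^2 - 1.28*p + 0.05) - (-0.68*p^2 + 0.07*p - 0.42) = 1.93*p^2 - 1.35*p + 0.47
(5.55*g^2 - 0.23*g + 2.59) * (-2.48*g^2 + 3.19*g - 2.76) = -13.764*g^4 + 18.2749*g^3 - 22.4749*g^2 + 8.8969*g - 7.1484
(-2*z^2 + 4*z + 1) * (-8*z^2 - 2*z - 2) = 16*z^4 - 28*z^3 - 12*z^2 - 10*z - 2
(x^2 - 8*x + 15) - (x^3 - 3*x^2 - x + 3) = -x^3 + 4*x^2 - 7*x + 12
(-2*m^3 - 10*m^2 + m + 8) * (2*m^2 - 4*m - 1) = -4*m^5 - 12*m^4 + 44*m^3 + 22*m^2 - 33*m - 8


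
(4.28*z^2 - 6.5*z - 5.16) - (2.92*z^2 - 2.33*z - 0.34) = 1.36*z^2 - 4.17*z - 4.82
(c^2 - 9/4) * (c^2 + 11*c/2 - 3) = c^4 + 11*c^3/2 - 21*c^2/4 - 99*c/8 + 27/4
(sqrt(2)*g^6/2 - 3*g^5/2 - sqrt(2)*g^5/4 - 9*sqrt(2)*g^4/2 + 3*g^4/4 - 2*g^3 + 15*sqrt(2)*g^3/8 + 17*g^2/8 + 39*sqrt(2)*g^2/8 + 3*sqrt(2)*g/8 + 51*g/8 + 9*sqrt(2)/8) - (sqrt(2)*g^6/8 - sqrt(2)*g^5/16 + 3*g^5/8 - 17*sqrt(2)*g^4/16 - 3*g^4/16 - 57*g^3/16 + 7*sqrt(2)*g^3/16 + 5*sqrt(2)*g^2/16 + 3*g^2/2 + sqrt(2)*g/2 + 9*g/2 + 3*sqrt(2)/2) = 3*sqrt(2)*g^6/8 - 15*g^5/8 - 3*sqrt(2)*g^5/16 - 55*sqrt(2)*g^4/16 + 15*g^4/16 + 25*g^3/16 + 23*sqrt(2)*g^3/16 + 5*g^2/8 + 73*sqrt(2)*g^2/16 - sqrt(2)*g/8 + 15*g/8 - 3*sqrt(2)/8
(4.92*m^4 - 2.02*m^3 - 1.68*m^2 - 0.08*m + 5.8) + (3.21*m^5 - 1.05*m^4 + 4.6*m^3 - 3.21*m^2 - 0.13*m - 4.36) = 3.21*m^5 + 3.87*m^4 + 2.58*m^3 - 4.89*m^2 - 0.21*m + 1.44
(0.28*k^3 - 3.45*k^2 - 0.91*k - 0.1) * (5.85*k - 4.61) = 1.638*k^4 - 21.4733*k^3 + 10.581*k^2 + 3.6101*k + 0.461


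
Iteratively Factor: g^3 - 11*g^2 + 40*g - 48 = (g - 3)*(g^2 - 8*g + 16) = (g - 4)*(g - 3)*(g - 4)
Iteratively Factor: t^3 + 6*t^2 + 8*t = (t)*(t^2 + 6*t + 8) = t*(t + 4)*(t + 2)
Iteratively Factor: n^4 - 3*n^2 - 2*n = (n - 2)*(n^3 + 2*n^2 + n) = (n - 2)*(n + 1)*(n^2 + n) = (n - 2)*(n + 1)^2*(n)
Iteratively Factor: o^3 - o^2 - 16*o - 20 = (o + 2)*(o^2 - 3*o - 10) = (o - 5)*(o + 2)*(o + 2)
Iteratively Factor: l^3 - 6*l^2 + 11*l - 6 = (l - 2)*(l^2 - 4*l + 3) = (l - 2)*(l - 1)*(l - 3)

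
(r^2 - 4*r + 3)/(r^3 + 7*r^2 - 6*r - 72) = (r - 1)/(r^2 + 10*r + 24)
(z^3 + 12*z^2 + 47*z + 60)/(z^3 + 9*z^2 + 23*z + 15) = (z + 4)/(z + 1)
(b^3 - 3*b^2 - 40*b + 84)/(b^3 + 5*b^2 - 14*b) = (b^2 - b - 42)/(b*(b + 7))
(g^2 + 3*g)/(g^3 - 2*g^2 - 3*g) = (g + 3)/(g^2 - 2*g - 3)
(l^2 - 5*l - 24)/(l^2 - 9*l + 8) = (l + 3)/(l - 1)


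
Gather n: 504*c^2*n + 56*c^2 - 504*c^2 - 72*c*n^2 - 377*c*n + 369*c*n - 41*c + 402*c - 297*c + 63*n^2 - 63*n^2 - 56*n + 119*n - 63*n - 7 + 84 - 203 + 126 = -448*c^2 - 72*c*n^2 + 64*c + n*(504*c^2 - 8*c)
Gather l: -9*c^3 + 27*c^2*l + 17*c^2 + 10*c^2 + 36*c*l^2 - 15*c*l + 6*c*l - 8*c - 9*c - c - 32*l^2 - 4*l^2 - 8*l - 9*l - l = -9*c^3 + 27*c^2 - 18*c + l^2*(36*c - 36) + l*(27*c^2 - 9*c - 18)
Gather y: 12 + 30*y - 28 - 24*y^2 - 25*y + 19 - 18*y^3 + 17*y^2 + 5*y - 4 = -18*y^3 - 7*y^2 + 10*y - 1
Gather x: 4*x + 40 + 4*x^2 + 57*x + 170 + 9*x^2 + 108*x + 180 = 13*x^2 + 169*x + 390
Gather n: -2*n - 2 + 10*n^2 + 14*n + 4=10*n^2 + 12*n + 2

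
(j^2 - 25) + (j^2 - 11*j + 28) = 2*j^2 - 11*j + 3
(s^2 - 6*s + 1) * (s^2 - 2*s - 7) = s^4 - 8*s^3 + 6*s^2 + 40*s - 7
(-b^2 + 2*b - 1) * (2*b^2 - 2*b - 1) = -2*b^4 + 6*b^3 - 5*b^2 + 1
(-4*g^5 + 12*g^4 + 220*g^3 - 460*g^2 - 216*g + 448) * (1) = -4*g^5 + 12*g^4 + 220*g^3 - 460*g^2 - 216*g + 448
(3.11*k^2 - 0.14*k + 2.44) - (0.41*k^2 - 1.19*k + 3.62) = 2.7*k^2 + 1.05*k - 1.18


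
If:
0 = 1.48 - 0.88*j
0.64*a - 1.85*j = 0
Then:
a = 4.86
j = 1.68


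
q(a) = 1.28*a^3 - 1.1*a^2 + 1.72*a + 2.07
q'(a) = 3.84*a^2 - 2.2*a + 1.72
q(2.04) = 11.87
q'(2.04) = 13.21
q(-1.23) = -4.09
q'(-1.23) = 10.24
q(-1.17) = -3.50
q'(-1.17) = 9.55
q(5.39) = 179.82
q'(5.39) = 101.42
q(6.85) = 373.65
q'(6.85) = 166.83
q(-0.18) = 1.72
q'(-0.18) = 2.24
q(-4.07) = -109.45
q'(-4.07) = 74.28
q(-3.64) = -80.50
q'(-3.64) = 60.61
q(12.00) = 2076.15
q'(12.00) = 528.28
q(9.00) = 861.57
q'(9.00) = 292.96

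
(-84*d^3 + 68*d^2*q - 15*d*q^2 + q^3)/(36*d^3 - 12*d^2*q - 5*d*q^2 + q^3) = (-7*d + q)/(3*d + q)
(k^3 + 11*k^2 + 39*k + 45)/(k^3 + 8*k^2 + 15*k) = (k + 3)/k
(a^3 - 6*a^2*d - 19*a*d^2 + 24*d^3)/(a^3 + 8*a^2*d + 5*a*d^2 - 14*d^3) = (a^2 - 5*a*d - 24*d^2)/(a^2 + 9*a*d + 14*d^2)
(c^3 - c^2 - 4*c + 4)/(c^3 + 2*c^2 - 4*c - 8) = (c - 1)/(c + 2)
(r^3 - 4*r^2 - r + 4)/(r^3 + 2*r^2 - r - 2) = (r - 4)/(r + 2)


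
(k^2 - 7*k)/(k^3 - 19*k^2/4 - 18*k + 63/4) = 4*k/(4*k^2 + 9*k - 9)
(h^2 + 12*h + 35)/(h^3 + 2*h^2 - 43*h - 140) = (h + 7)/(h^2 - 3*h - 28)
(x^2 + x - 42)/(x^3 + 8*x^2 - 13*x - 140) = (x - 6)/(x^2 + x - 20)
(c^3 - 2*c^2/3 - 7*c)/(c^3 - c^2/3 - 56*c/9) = 3*(c - 3)/(3*c - 8)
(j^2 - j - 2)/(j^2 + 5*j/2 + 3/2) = 2*(j - 2)/(2*j + 3)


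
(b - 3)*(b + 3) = b^2 - 9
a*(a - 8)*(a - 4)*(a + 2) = a^4 - 10*a^3 + 8*a^2 + 64*a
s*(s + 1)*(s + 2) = s^3 + 3*s^2 + 2*s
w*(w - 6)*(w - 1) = w^3 - 7*w^2 + 6*w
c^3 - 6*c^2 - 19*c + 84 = (c - 7)*(c - 3)*(c + 4)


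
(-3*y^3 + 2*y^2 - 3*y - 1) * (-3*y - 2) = 9*y^4 + 5*y^2 + 9*y + 2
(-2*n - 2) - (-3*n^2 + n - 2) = 3*n^2 - 3*n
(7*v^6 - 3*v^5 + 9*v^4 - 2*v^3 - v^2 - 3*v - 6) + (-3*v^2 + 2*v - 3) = 7*v^6 - 3*v^5 + 9*v^4 - 2*v^3 - 4*v^2 - v - 9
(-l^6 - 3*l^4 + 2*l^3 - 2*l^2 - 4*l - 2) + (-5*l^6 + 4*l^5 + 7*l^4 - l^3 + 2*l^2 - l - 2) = -6*l^6 + 4*l^5 + 4*l^4 + l^3 - 5*l - 4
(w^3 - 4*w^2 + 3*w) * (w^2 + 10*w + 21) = w^5 + 6*w^4 - 16*w^3 - 54*w^2 + 63*w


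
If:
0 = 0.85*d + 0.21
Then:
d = -0.25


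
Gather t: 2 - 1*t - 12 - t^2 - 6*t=-t^2 - 7*t - 10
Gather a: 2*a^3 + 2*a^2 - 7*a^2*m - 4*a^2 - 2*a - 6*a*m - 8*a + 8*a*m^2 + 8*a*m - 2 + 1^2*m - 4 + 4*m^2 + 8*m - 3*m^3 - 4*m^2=2*a^3 + a^2*(-7*m - 2) + a*(8*m^2 + 2*m - 10) - 3*m^3 + 9*m - 6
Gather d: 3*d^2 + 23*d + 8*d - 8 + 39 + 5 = 3*d^2 + 31*d + 36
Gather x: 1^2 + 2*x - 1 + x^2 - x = x^2 + x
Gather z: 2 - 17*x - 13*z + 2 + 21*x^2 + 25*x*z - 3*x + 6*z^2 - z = 21*x^2 - 20*x + 6*z^2 + z*(25*x - 14) + 4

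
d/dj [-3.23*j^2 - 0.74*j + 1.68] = -6.46*j - 0.74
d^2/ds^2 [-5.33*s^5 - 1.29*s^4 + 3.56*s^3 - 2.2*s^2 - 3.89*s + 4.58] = -106.6*s^3 - 15.48*s^2 + 21.36*s - 4.4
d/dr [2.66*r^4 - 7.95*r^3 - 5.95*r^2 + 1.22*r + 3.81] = 10.64*r^3 - 23.85*r^2 - 11.9*r + 1.22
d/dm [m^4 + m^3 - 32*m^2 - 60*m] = 4*m^3 + 3*m^2 - 64*m - 60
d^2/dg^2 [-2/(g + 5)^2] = -12/(g + 5)^4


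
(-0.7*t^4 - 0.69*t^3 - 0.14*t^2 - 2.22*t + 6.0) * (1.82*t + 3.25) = -1.274*t^5 - 3.5308*t^4 - 2.4973*t^3 - 4.4954*t^2 + 3.705*t + 19.5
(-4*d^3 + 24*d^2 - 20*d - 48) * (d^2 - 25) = -4*d^5 + 24*d^4 + 80*d^3 - 648*d^2 + 500*d + 1200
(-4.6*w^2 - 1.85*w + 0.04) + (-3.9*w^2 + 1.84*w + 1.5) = -8.5*w^2 - 0.01*w + 1.54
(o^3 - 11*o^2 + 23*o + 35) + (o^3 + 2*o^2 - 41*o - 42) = 2*o^3 - 9*o^2 - 18*o - 7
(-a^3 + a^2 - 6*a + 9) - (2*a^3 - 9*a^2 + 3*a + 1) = -3*a^3 + 10*a^2 - 9*a + 8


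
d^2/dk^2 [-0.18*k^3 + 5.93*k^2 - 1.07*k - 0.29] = 11.86 - 1.08*k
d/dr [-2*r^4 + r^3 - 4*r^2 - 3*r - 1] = -8*r^3 + 3*r^2 - 8*r - 3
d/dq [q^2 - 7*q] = 2*q - 7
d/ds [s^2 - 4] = 2*s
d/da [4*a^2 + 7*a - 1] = 8*a + 7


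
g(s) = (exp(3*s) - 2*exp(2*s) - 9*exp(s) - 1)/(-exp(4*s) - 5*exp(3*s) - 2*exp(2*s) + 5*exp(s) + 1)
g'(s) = (3*exp(3*s) - 4*exp(2*s) - 9*exp(s))/(-exp(4*s) - 5*exp(3*s) - 2*exp(2*s) + 5*exp(s) + 1) + (exp(3*s) - 2*exp(2*s) - 9*exp(s) - 1)*(4*exp(4*s) + 15*exp(3*s) + 4*exp(2*s) - 5*exp(s))/(-exp(4*s) - 5*exp(3*s) - 2*exp(2*s) + 5*exp(s) + 1)^2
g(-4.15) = -1.06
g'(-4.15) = -0.06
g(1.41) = 0.00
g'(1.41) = -0.18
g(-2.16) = -1.34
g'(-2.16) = -0.27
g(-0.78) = -2.32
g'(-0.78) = -2.16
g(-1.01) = -1.96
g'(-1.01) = -1.17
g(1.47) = -0.01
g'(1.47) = -0.15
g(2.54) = -0.04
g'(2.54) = 0.02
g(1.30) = 0.03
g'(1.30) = -0.23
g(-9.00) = -1.00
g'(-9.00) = 0.00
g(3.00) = -0.03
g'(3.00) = 0.02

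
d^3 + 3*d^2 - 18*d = d*(d - 3)*(d + 6)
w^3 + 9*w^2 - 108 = (w - 3)*(w + 6)^2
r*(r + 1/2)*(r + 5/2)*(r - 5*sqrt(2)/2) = r^4 - 5*sqrt(2)*r^3/2 + 3*r^3 - 15*sqrt(2)*r^2/2 + 5*r^2/4 - 25*sqrt(2)*r/8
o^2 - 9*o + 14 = (o - 7)*(o - 2)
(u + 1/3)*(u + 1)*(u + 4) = u^3 + 16*u^2/3 + 17*u/3 + 4/3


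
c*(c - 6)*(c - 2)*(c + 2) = c^4 - 6*c^3 - 4*c^2 + 24*c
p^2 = p^2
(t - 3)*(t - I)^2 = t^3 - 3*t^2 - 2*I*t^2 - t + 6*I*t + 3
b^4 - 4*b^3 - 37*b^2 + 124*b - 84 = (b - 7)*(b - 2)*(b - 1)*(b + 6)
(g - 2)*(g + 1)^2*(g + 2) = g^4 + 2*g^3 - 3*g^2 - 8*g - 4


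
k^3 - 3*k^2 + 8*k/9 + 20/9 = (k - 2)*(k - 5/3)*(k + 2/3)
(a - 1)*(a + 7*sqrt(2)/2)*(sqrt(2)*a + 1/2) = sqrt(2)*a^3 - sqrt(2)*a^2 + 15*a^2/2 - 15*a/2 + 7*sqrt(2)*a/4 - 7*sqrt(2)/4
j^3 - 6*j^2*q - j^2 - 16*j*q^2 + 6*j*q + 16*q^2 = (j - 1)*(j - 8*q)*(j + 2*q)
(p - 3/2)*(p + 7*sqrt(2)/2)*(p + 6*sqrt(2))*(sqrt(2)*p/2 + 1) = sqrt(2)*p^4/2 - 3*sqrt(2)*p^3/4 + 21*p^3/2 - 63*p^2/4 + 61*sqrt(2)*p^2/2 - 183*sqrt(2)*p/4 + 42*p - 63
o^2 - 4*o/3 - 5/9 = (o - 5/3)*(o + 1/3)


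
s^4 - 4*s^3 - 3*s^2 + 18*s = s*(s - 3)^2*(s + 2)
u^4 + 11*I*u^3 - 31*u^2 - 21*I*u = u*(u + I)*(u + 3*I)*(u + 7*I)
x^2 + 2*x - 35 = (x - 5)*(x + 7)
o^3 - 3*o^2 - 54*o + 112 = (o - 8)*(o - 2)*(o + 7)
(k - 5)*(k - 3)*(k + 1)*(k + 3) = k^4 - 4*k^3 - 14*k^2 + 36*k + 45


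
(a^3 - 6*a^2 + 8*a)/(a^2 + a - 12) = a*(a^2 - 6*a + 8)/(a^2 + a - 12)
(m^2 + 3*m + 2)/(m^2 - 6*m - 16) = (m + 1)/(m - 8)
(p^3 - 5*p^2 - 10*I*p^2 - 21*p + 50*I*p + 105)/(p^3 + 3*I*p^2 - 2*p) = (p^3 + p^2*(-5 - 10*I) + p*(-21 + 50*I) + 105)/(p*(p^2 + 3*I*p - 2))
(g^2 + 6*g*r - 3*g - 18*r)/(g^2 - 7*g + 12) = (g + 6*r)/(g - 4)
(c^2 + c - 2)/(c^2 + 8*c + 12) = (c - 1)/(c + 6)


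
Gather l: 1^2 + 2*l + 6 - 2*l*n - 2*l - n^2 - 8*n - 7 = -2*l*n - n^2 - 8*n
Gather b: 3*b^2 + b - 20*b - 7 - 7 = 3*b^2 - 19*b - 14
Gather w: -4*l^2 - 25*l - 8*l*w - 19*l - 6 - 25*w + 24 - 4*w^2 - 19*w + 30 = -4*l^2 - 44*l - 4*w^2 + w*(-8*l - 44) + 48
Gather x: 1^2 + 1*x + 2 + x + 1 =2*x + 4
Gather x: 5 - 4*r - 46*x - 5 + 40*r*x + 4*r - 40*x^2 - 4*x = -40*x^2 + x*(40*r - 50)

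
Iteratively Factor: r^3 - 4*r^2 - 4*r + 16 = (r + 2)*(r^2 - 6*r + 8) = (r - 4)*(r + 2)*(r - 2)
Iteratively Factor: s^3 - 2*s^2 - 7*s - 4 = (s + 1)*(s^2 - 3*s - 4) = (s + 1)^2*(s - 4)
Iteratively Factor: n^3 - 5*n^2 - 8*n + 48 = (n - 4)*(n^2 - n - 12) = (n - 4)*(n + 3)*(n - 4)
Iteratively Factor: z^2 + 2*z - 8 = (z + 4)*(z - 2)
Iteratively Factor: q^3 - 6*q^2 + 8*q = (q)*(q^2 - 6*q + 8) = q*(q - 4)*(q - 2)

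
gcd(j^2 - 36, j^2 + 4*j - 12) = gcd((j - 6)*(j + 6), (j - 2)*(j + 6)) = j + 6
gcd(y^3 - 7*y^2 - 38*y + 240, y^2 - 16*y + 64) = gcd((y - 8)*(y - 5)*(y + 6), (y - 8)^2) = y - 8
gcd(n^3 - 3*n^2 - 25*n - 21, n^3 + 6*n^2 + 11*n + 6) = n^2 + 4*n + 3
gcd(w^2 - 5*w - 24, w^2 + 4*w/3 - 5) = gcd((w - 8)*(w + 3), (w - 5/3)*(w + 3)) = w + 3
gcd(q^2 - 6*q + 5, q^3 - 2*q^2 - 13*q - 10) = q - 5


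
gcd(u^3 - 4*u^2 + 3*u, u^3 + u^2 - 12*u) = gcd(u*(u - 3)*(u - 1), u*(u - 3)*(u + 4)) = u^2 - 3*u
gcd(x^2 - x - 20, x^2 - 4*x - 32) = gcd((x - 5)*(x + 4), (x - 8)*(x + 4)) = x + 4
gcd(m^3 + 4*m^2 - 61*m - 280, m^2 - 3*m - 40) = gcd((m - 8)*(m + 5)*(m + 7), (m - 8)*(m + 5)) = m^2 - 3*m - 40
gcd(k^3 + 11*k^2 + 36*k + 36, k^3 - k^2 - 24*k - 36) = k^2 + 5*k + 6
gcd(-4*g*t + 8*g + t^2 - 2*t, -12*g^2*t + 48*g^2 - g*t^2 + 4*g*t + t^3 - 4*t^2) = -4*g + t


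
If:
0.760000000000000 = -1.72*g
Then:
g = -0.44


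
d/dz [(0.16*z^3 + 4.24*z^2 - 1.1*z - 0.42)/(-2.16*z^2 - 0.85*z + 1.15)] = (-0.3456*z^4 - 0.272000000000002*z^3 - 5.428*z^2 + 7.9376*z - 1.622)/(4.6656*z^4 + 3.672*z^3 - 4.2455*z^2 - 1.955*z + 1.3225)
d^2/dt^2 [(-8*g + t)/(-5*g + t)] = 6*g/(5*g - t)^3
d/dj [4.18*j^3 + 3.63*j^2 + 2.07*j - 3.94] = 12.54*j^2 + 7.26*j + 2.07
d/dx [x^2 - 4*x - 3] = 2*x - 4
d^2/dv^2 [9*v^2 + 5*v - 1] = 18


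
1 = 1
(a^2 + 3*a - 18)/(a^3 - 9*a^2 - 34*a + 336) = (a - 3)/(a^2 - 15*a + 56)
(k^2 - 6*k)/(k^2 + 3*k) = (k - 6)/(k + 3)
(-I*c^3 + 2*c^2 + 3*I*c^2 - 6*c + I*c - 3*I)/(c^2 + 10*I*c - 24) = (-I*c^3 + c^2*(2 + 3*I) + c*(-6 + I) - 3*I)/(c^2 + 10*I*c - 24)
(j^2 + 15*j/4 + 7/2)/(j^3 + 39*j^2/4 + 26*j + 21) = 1/(j + 6)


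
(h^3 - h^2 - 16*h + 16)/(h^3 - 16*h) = (h - 1)/h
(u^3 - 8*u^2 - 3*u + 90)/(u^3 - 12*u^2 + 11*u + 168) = (u^2 - 11*u + 30)/(u^2 - 15*u + 56)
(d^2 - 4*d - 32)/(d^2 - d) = (d^2 - 4*d - 32)/(d*(d - 1))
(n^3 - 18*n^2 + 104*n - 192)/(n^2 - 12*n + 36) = (n^2 - 12*n + 32)/(n - 6)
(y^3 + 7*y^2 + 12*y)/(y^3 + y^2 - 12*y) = (y + 3)/(y - 3)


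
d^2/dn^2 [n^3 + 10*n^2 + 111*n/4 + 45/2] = 6*n + 20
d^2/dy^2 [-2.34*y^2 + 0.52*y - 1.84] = -4.68000000000000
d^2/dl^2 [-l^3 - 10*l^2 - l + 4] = -6*l - 20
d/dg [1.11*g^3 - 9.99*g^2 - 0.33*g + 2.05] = 3.33*g^2 - 19.98*g - 0.33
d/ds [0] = 0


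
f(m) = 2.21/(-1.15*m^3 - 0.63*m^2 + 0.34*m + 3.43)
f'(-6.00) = 0.00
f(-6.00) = 0.01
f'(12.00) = 0.00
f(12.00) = -0.00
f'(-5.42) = 0.01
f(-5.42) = 0.01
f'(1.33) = 4240.85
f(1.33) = 35.50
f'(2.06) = 0.51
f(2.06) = -0.26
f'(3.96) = 0.02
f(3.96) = -0.03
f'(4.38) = 0.01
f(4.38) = -0.02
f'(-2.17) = 0.22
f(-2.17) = 0.19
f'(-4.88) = 0.01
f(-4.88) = 0.02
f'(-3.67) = 0.04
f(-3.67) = 0.04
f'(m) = 2.21*(3.45*m^2 + 1.26*m - 0.34)/(-1.15*m^3 - 0.63*m^2 + 0.34*m + 3.43)^2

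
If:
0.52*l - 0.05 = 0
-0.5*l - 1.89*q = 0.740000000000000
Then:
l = 0.10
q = -0.42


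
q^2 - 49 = (q - 7)*(q + 7)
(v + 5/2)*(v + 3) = v^2 + 11*v/2 + 15/2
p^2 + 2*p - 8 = (p - 2)*(p + 4)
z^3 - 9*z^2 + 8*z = z*(z - 8)*(z - 1)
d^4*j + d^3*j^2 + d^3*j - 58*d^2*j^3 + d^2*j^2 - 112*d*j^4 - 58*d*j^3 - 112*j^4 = (d - 8*j)*(d + 2*j)*(d + 7*j)*(d*j + j)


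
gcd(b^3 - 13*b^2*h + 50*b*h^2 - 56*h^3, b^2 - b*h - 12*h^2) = b - 4*h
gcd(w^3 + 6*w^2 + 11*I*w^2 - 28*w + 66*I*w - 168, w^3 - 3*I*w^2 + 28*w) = w + 4*I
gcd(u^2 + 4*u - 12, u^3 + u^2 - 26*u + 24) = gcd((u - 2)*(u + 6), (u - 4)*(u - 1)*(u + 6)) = u + 6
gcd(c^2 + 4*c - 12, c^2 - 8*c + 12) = c - 2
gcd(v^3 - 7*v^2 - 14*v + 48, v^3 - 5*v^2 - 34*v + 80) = v^2 - 10*v + 16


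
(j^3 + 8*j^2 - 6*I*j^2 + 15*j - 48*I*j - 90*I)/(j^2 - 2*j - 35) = (j^2 + j*(3 - 6*I) - 18*I)/(j - 7)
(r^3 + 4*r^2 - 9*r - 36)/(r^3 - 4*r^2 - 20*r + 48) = (r^2 - 9)/(r^2 - 8*r + 12)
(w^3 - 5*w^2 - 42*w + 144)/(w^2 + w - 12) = (w^2 - 2*w - 48)/(w + 4)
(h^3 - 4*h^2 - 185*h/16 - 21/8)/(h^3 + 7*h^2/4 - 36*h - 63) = (h + 1/4)/(h + 6)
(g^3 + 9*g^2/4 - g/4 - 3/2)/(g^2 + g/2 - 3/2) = (4*g^3 + 9*g^2 - g - 6)/(2*(2*g^2 + g - 3))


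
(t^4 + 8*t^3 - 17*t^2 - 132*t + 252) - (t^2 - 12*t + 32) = t^4 + 8*t^3 - 18*t^2 - 120*t + 220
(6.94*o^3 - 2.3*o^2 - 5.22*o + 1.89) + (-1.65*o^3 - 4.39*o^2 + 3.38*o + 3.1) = 5.29*o^3 - 6.69*o^2 - 1.84*o + 4.99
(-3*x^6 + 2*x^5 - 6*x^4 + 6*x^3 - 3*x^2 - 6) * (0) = 0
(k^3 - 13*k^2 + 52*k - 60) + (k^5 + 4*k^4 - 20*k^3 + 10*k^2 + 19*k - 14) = k^5 + 4*k^4 - 19*k^3 - 3*k^2 + 71*k - 74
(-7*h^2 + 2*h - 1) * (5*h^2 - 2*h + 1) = -35*h^4 + 24*h^3 - 16*h^2 + 4*h - 1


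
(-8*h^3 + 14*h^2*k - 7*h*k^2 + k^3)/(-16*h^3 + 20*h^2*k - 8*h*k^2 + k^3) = (h - k)/(2*h - k)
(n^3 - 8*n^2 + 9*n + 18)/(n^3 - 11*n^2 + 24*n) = (n^2 - 5*n - 6)/(n*(n - 8))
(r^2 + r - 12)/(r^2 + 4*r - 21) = (r + 4)/(r + 7)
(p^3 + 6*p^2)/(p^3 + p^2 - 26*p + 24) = p^2/(p^2 - 5*p + 4)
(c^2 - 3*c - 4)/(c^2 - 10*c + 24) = (c + 1)/(c - 6)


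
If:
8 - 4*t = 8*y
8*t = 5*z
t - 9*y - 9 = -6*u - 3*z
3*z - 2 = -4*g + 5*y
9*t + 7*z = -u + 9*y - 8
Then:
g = 10529/5516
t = -120/1379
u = 4343/1379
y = 1439/1379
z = -192/1379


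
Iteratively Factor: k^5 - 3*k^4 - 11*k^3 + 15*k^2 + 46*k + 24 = (k + 1)*(k^4 - 4*k^3 - 7*k^2 + 22*k + 24) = (k - 4)*(k + 1)*(k^3 - 7*k - 6) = (k - 4)*(k + 1)^2*(k^2 - k - 6) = (k - 4)*(k + 1)^2*(k + 2)*(k - 3)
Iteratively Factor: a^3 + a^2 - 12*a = (a - 3)*(a^2 + 4*a) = (a - 3)*(a + 4)*(a)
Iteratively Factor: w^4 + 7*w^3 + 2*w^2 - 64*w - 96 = (w - 3)*(w^3 + 10*w^2 + 32*w + 32) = (w - 3)*(w + 4)*(w^2 + 6*w + 8) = (w - 3)*(w + 2)*(w + 4)*(w + 4)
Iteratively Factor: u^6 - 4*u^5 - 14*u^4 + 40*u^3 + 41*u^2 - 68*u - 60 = (u - 2)*(u^5 - 2*u^4 - 18*u^3 + 4*u^2 + 49*u + 30) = (u - 2)^2*(u^4 - 18*u^2 - 32*u - 15) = (u - 2)^2*(u + 1)*(u^3 - u^2 - 17*u - 15) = (u - 2)^2*(u + 1)*(u + 3)*(u^2 - 4*u - 5) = (u - 5)*(u - 2)^2*(u + 1)*(u + 3)*(u + 1)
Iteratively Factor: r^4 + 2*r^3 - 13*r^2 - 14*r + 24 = (r - 3)*(r^3 + 5*r^2 + 2*r - 8) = (r - 3)*(r - 1)*(r^2 + 6*r + 8) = (r - 3)*(r - 1)*(r + 2)*(r + 4)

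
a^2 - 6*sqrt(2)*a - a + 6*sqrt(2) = (a - 1)*(a - 6*sqrt(2))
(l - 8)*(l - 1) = l^2 - 9*l + 8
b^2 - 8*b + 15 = (b - 5)*(b - 3)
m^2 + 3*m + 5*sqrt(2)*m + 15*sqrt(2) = (m + 3)*(m + 5*sqrt(2))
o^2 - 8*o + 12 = (o - 6)*(o - 2)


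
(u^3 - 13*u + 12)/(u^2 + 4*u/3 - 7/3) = 3*(u^2 + u - 12)/(3*u + 7)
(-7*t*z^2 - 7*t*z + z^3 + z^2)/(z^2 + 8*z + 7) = z*(-7*t + z)/(z + 7)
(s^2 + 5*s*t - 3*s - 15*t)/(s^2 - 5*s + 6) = (s + 5*t)/(s - 2)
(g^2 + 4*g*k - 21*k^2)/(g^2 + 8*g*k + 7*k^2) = (g - 3*k)/(g + k)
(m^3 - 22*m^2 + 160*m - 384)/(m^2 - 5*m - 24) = (m^2 - 14*m + 48)/(m + 3)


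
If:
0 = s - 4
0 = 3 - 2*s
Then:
No Solution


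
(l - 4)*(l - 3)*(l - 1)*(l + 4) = l^4 - 4*l^3 - 13*l^2 + 64*l - 48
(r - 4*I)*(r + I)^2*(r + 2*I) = r^4 + 11*r^2 + 18*I*r - 8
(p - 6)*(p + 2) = p^2 - 4*p - 12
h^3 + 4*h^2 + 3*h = h*(h + 1)*(h + 3)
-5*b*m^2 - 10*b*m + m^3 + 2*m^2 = m*(-5*b + m)*(m + 2)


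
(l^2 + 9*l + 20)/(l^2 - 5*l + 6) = (l^2 + 9*l + 20)/(l^2 - 5*l + 6)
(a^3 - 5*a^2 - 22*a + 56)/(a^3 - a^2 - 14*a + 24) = (a - 7)/(a - 3)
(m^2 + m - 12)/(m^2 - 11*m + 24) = (m + 4)/(m - 8)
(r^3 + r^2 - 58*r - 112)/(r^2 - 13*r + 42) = (r^3 + r^2 - 58*r - 112)/(r^2 - 13*r + 42)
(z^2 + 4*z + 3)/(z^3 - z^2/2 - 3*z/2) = 2*(z + 3)/(z*(2*z - 3))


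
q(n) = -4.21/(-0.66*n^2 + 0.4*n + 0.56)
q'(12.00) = -0.01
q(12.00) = 0.05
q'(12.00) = -0.01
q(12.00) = 0.05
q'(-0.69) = 6040.28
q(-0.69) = 139.28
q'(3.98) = -0.30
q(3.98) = 0.51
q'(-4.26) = 0.15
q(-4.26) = 0.32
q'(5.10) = -0.13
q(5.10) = 0.29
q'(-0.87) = 78.84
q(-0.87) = 14.64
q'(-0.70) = 2959.31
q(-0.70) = 97.00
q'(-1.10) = 16.93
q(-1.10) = 6.20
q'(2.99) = -0.87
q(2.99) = 1.02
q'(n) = -4.21*(1.32*n - 0.4)/(-0.66*n^2 + 0.4*n + 0.56)^2 = (1.684 - 5.5572*n)/(-0.66*n^2 + 0.4*n + 0.56)^2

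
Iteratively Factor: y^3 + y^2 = (y)*(y^2 + y) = y^2*(y + 1)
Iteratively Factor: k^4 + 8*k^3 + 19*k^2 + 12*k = (k + 1)*(k^3 + 7*k^2 + 12*k) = (k + 1)*(k + 3)*(k^2 + 4*k) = (k + 1)*(k + 3)*(k + 4)*(k)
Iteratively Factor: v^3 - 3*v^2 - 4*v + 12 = (v - 3)*(v^2 - 4) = (v - 3)*(v + 2)*(v - 2)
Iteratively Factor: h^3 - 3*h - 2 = (h - 2)*(h^2 + 2*h + 1) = (h - 2)*(h + 1)*(h + 1)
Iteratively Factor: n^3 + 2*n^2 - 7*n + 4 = (n - 1)*(n^2 + 3*n - 4) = (n - 1)*(n + 4)*(n - 1)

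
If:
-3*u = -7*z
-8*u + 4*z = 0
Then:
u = 0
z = 0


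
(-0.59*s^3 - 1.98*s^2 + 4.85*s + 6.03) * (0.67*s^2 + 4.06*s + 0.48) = -0.3953*s^5 - 3.722*s^4 - 5.0725*s^3 + 22.7807*s^2 + 26.8098*s + 2.8944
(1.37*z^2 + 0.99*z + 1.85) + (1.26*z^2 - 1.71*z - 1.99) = 2.63*z^2 - 0.72*z - 0.14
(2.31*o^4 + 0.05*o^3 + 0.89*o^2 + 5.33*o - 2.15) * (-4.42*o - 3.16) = -10.2102*o^5 - 7.5206*o^4 - 4.0918*o^3 - 26.371*o^2 - 7.3398*o + 6.794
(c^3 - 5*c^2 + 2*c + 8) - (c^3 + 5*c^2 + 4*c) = -10*c^2 - 2*c + 8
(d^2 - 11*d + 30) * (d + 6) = d^3 - 5*d^2 - 36*d + 180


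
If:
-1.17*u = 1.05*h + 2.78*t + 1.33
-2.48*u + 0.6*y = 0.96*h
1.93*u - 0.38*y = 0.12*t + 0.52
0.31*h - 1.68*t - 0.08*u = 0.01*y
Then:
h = -0.85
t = -0.15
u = -0.03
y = -1.48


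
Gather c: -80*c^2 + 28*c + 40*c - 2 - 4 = -80*c^2 + 68*c - 6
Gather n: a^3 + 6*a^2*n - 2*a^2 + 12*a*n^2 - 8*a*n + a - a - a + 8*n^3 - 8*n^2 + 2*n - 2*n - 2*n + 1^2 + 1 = a^3 - 2*a^2 - a + 8*n^3 + n^2*(12*a - 8) + n*(6*a^2 - 8*a - 2) + 2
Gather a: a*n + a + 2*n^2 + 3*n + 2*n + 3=a*(n + 1) + 2*n^2 + 5*n + 3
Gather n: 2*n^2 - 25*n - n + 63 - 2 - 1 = 2*n^2 - 26*n + 60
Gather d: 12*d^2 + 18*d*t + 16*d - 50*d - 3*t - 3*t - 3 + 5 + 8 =12*d^2 + d*(18*t - 34) - 6*t + 10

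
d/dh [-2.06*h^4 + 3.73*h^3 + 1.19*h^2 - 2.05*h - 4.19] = -8.24*h^3 + 11.19*h^2 + 2.38*h - 2.05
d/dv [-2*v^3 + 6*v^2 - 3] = 6*v*(2 - v)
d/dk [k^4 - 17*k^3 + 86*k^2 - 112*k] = 4*k^3 - 51*k^2 + 172*k - 112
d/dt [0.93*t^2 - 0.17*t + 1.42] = 1.86*t - 0.17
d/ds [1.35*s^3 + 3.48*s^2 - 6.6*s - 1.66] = 4.05*s^2 + 6.96*s - 6.6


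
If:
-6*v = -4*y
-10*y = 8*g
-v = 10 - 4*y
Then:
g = -15/4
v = 2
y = 3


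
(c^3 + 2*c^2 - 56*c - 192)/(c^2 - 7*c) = (c^3 + 2*c^2 - 56*c - 192)/(c*(c - 7))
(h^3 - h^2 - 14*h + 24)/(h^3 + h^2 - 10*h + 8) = (h - 3)/(h - 1)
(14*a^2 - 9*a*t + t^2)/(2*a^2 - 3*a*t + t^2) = (-7*a + t)/(-a + t)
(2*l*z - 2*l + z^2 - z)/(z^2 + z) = (2*l*z - 2*l + z^2 - z)/(z*(z + 1))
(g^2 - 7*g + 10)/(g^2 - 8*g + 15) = (g - 2)/(g - 3)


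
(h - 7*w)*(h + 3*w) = h^2 - 4*h*w - 21*w^2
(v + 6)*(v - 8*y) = v^2 - 8*v*y + 6*v - 48*y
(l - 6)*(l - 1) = l^2 - 7*l + 6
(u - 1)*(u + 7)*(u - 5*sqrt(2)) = u^3 - 5*sqrt(2)*u^2 + 6*u^2 - 30*sqrt(2)*u - 7*u + 35*sqrt(2)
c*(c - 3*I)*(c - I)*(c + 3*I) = c^4 - I*c^3 + 9*c^2 - 9*I*c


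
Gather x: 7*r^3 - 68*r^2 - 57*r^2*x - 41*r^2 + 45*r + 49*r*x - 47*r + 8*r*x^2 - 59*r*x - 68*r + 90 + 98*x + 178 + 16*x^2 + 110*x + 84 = 7*r^3 - 109*r^2 - 70*r + x^2*(8*r + 16) + x*(-57*r^2 - 10*r + 208) + 352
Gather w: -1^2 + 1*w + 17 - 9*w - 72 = -8*w - 56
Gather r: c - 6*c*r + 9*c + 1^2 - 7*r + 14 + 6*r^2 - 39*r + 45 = 10*c + 6*r^2 + r*(-6*c - 46) + 60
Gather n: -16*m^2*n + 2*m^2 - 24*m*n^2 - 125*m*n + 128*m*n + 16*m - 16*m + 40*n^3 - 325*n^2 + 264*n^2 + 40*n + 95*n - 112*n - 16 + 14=2*m^2 + 40*n^3 + n^2*(-24*m - 61) + n*(-16*m^2 + 3*m + 23) - 2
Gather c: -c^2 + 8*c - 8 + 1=-c^2 + 8*c - 7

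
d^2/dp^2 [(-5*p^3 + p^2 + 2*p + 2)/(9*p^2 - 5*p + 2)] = 4*(86*p^3 + 291*p^2 - 219*p + 19)/(729*p^6 - 1215*p^5 + 1161*p^4 - 665*p^3 + 258*p^2 - 60*p + 8)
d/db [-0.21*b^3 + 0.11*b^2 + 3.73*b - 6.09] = -0.63*b^2 + 0.22*b + 3.73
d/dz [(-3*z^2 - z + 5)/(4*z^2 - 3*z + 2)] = 13*(z^2 - 4*z + 1)/(16*z^4 - 24*z^3 + 25*z^2 - 12*z + 4)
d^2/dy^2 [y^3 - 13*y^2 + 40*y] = 6*y - 26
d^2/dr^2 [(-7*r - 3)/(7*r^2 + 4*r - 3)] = 2*(49*(3*r + 1)*(7*r^2 + 4*r - 3) - 4*(7*r + 2)^2*(7*r + 3))/(7*r^2 + 4*r - 3)^3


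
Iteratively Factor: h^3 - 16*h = (h)*(h^2 - 16) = h*(h + 4)*(h - 4)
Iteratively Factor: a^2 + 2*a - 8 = (a - 2)*(a + 4)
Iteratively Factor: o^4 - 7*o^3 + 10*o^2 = (o - 5)*(o^3 - 2*o^2) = (o - 5)*(o - 2)*(o^2) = o*(o - 5)*(o - 2)*(o)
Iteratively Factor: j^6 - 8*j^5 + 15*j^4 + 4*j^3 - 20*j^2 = (j + 1)*(j^5 - 9*j^4 + 24*j^3 - 20*j^2) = (j - 5)*(j + 1)*(j^4 - 4*j^3 + 4*j^2) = j*(j - 5)*(j + 1)*(j^3 - 4*j^2 + 4*j) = j^2*(j - 5)*(j + 1)*(j^2 - 4*j + 4) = j^2*(j - 5)*(j - 2)*(j + 1)*(j - 2)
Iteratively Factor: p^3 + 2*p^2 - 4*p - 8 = (p + 2)*(p^2 - 4) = (p - 2)*(p + 2)*(p + 2)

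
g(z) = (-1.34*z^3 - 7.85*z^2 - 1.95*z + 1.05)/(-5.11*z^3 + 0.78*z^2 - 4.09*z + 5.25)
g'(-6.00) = -0.04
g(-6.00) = 0.02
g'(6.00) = -0.05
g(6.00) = 0.53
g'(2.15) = -0.40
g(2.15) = 1.04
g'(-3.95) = -0.07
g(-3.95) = -0.09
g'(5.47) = -0.06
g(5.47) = 0.56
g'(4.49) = -0.08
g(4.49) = 0.62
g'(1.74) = -0.70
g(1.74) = 1.26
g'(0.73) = -140.37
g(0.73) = -7.34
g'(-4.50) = -0.06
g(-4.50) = -0.05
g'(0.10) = -0.60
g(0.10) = 0.16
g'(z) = (-4.02*z^2 - 15.7*z - 1.95)/(-5.11*z^3 + 0.78*z^2 - 4.09*z + 5.25) + (15.33*z^2 - 1.56*z + 4.09)*(-1.34*z^3 - 7.85*z^2 - 1.95*z + 1.05)/(-5.11*z^3 + 0.78*z^2 - 4.09*z + 5.25)^2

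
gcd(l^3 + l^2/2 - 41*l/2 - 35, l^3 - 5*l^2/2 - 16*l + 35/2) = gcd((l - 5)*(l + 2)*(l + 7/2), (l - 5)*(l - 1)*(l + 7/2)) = l^2 - 3*l/2 - 35/2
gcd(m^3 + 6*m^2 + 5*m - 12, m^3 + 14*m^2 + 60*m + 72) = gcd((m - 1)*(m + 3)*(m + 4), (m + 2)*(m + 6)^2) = 1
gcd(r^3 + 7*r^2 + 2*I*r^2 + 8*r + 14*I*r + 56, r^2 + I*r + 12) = r + 4*I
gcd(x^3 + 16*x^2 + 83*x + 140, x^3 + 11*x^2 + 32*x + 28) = x + 7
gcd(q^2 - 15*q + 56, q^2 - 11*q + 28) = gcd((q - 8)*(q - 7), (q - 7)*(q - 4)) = q - 7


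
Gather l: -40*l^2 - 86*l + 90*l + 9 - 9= -40*l^2 + 4*l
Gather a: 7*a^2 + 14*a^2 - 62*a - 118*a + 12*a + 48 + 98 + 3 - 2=21*a^2 - 168*a + 147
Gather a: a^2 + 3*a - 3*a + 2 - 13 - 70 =a^2 - 81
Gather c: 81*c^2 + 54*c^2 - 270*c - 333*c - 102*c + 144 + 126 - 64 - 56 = 135*c^2 - 705*c + 150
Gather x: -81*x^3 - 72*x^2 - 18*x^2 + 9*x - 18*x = -81*x^3 - 90*x^2 - 9*x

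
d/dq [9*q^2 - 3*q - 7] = 18*q - 3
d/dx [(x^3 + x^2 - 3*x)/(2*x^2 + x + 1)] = (2*x^4 + 2*x^3 + 10*x^2 + 2*x - 3)/(4*x^4 + 4*x^3 + 5*x^2 + 2*x + 1)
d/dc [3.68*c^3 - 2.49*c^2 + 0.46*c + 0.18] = 11.04*c^2 - 4.98*c + 0.46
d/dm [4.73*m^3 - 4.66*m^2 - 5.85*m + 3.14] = 14.19*m^2 - 9.32*m - 5.85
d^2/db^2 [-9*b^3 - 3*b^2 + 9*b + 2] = -54*b - 6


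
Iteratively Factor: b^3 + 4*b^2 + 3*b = (b)*(b^2 + 4*b + 3) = b*(b + 3)*(b + 1)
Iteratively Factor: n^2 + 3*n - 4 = (n - 1)*(n + 4)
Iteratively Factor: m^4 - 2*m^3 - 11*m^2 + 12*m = (m)*(m^3 - 2*m^2 - 11*m + 12) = m*(m - 1)*(m^2 - m - 12) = m*(m - 1)*(m + 3)*(m - 4)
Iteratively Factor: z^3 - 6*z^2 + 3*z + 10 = (z + 1)*(z^2 - 7*z + 10) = (z - 2)*(z + 1)*(z - 5)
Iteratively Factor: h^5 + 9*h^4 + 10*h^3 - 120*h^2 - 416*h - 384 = (h - 4)*(h^4 + 13*h^3 + 62*h^2 + 128*h + 96) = (h - 4)*(h + 2)*(h^3 + 11*h^2 + 40*h + 48) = (h - 4)*(h + 2)*(h + 4)*(h^2 + 7*h + 12) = (h - 4)*(h + 2)*(h + 4)^2*(h + 3)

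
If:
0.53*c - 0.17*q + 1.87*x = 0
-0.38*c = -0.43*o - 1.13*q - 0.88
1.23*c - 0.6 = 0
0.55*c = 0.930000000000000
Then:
No Solution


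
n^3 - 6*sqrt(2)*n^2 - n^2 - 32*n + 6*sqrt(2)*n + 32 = (n - 1)*(n - 8*sqrt(2))*(n + 2*sqrt(2))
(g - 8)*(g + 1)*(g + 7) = g^3 - 57*g - 56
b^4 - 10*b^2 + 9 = (b - 3)*(b - 1)*(b + 1)*(b + 3)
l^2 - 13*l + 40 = (l - 8)*(l - 5)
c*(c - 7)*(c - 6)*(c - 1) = c^4 - 14*c^3 + 55*c^2 - 42*c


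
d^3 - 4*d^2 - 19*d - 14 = (d - 7)*(d + 1)*(d + 2)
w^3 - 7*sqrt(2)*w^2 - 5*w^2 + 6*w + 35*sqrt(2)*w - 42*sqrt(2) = (w - 3)*(w - 2)*(w - 7*sqrt(2))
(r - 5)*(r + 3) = r^2 - 2*r - 15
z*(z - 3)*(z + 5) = z^3 + 2*z^2 - 15*z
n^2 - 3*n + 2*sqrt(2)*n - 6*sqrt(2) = (n - 3)*(n + 2*sqrt(2))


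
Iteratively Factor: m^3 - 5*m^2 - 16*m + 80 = (m - 5)*(m^2 - 16) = (m - 5)*(m - 4)*(m + 4)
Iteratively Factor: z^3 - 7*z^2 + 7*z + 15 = (z - 3)*(z^2 - 4*z - 5) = (z - 5)*(z - 3)*(z + 1)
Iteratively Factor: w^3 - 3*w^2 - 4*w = (w + 1)*(w^2 - 4*w) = (w - 4)*(w + 1)*(w)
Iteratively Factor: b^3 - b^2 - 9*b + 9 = (b - 3)*(b^2 + 2*b - 3) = (b - 3)*(b - 1)*(b + 3)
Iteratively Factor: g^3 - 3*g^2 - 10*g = (g - 5)*(g^2 + 2*g) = (g - 5)*(g + 2)*(g)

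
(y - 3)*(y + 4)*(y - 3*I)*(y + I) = y^4 + y^3 - 2*I*y^3 - 9*y^2 - 2*I*y^2 + 3*y + 24*I*y - 36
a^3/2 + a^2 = a^2*(a/2 + 1)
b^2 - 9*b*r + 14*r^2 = (b - 7*r)*(b - 2*r)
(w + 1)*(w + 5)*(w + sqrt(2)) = w^3 + sqrt(2)*w^2 + 6*w^2 + 5*w + 6*sqrt(2)*w + 5*sqrt(2)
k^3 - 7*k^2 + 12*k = k*(k - 4)*(k - 3)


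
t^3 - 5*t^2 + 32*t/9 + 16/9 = (t - 4)*(t - 4/3)*(t + 1/3)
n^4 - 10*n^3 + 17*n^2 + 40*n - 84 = (n - 7)*(n - 3)*(n - 2)*(n + 2)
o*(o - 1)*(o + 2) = o^3 + o^2 - 2*o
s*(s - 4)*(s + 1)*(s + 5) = s^4 + 2*s^3 - 19*s^2 - 20*s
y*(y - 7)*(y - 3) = y^3 - 10*y^2 + 21*y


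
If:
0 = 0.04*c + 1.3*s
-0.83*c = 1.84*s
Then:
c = 0.00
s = 0.00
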